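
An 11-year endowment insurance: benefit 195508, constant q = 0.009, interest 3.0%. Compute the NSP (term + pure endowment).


Term component = 15609.0006
Pure endowment = 11_p_x * v^11 * benefit = 0.905337 * 0.722421 * 195508 = 127868.9976
NSP = 143477.9981


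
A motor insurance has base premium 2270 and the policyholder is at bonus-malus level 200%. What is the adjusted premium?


adjusted = base * BM_level / 100
= 2270 * 200 / 100
= 2270 * 2.0
= 4540.0


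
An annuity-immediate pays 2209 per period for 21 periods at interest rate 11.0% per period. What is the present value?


PV = PMT * (1 - (1+i)^(-n)) / i
= 2209 * (1 - (1+0.11)^(-21)) / 0.11
= 2209 * (1 - 0.111742) / 0.11
= 2209 * 8.07507
= 17837.8305


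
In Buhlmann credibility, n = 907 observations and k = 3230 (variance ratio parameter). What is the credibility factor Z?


Z = n / (n + k)
= 907 / (907 + 3230)
= 907 / 4137
= 0.2192


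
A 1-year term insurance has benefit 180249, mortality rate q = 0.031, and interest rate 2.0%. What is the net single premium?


NSP = benefit * q * v
v = 1/(1+i) = 0.980392
NSP = 180249 * 0.031 * 0.980392
= 5478.1559


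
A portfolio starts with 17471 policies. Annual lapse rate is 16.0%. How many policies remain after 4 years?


remaining = initial * (1 - lapse)^years
= 17471 * (1 - 0.16)^4
= 17471 * 0.497871
= 8698.3105


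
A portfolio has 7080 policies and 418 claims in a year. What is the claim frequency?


frequency = claims / policies
= 418 / 7080
= 0.059


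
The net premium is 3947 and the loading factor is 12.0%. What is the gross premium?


Gross = net * (1 + loading)
= 3947 * (1 + 0.12)
= 3947 * 1.12
= 4420.64


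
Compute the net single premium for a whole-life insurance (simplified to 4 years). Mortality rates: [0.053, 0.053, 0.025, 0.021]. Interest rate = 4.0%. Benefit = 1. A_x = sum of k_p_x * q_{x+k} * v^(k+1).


v = 0.961538
Year 0: k_p_x=1.0, q=0.053, term=0.050962
Year 1: k_p_x=0.947, q=0.053, term=0.046404
Year 2: k_p_x=0.896809, q=0.025, term=0.019931
Year 3: k_p_x=0.874389, q=0.021, term=0.015696
A_x = 0.133


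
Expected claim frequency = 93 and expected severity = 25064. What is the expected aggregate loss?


E[S] = E[N] * E[X]
= 93 * 25064
= 2.3310e+06


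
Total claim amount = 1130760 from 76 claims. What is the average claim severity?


severity = total / number
= 1130760 / 76
= 14878.4211


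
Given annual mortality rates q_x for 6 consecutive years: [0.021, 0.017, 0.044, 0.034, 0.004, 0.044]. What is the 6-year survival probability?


p_k = 1 - q_k for each year
Survival = product of (1 - q_k)
= 0.979 * 0.983 * 0.956 * 0.966 * 0.996 * 0.956
= 0.8462


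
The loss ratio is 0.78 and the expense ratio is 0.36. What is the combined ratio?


Combined ratio = loss ratio + expense ratio
= 0.78 + 0.36
= 1.14


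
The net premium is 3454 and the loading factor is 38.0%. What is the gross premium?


Gross = net * (1 + loading)
= 3454 * (1 + 0.38)
= 3454 * 1.38
= 4766.52


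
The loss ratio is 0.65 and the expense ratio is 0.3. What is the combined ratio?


Combined ratio = loss ratio + expense ratio
= 0.65 + 0.3
= 0.95


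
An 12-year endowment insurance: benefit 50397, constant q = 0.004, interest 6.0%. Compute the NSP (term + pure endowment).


Term component = 1657.9583
Pure endowment = 12_p_x * v^12 * benefit = 0.953042 * 0.496969 * 50397 = 23869.6671
NSP = 25527.6254


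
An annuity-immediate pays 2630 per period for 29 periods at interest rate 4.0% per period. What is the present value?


PV = PMT * (1 - (1+i)^(-n)) / i
= 2630 * (1 - (1+0.04)^(-29)) / 0.04
= 2630 * (1 - 0.320651) / 0.04
= 2630 * 16.983715
= 44667.1695


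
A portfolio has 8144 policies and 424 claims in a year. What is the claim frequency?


frequency = claims / policies
= 424 / 8144
= 0.0521


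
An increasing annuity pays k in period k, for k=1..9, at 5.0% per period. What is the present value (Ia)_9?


(Ia)_n = sum_{k=1}^{n} k * v^k, v = 1/(1+i)
v = 0.952381
Sum computed term by term:
(Ia)_9 = 33.2347


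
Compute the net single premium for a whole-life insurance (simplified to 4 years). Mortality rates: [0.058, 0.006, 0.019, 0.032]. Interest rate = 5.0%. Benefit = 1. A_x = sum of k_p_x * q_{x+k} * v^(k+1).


v = 0.952381
Year 0: k_p_x=1.0, q=0.058, term=0.055238
Year 1: k_p_x=0.942, q=0.006, term=0.005127
Year 2: k_p_x=0.936348, q=0.019, term=0.015368
Year 3: k_p_x=0.918557, q=0.032, term=0.024182
A_x = 0.0999


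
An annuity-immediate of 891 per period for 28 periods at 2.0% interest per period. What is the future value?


FV = PMT * ((1+i)^n - 1) / i
= 891 * ((1.02)^28 - 1) / 0.02
= 891 * (1.741024 - 1) / 0.02
= 33012.6284


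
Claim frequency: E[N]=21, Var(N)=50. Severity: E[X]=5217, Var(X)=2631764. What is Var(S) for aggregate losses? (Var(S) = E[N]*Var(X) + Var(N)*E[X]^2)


Var(S) = E[N]*Var(X) + Var(N)*E[X]^2
= 21*2631764 + 50*5217^2
= 55267044 + 1360854450
= 1.4161e+09


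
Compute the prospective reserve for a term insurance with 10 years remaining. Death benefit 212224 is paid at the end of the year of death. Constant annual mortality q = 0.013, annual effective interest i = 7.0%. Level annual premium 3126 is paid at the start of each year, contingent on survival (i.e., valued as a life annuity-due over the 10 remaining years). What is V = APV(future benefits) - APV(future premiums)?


v = 1/(1+i) = 0.934579
APV(future benefits) per unit = sum_{k=0}^{9} k_p_x * q * v^(k+1) = 0.086771
APV(future benefits) = 212224 * 0.086771 = 18414.9445
Life annuity-due factor ä_{x:10} = sum_{k=0}^{9} k_p_x * v^k = 7.141942
APV(future premiums) = 3126 * 7.141942 = 22325.7119
V = 18414.9445 - 22325.7119
= -3910.7675


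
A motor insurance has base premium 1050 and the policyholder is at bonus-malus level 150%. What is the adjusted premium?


adjusted = base * BM_level / 100
= 1050 * 150 / 100
= 1050 * 1.5
= 1575.0


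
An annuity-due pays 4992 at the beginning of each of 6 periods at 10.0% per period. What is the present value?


PV_due = PMT * (1-(1+i)^(-n))/i * (1+i)
PV_immediate = 21741.4614
PV_due = 21741.4614 * 1.1
= 23915.6076


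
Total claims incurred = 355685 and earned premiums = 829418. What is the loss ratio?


Loss ratio = claims / premiums
= 355685 / 829418
= 0.4288


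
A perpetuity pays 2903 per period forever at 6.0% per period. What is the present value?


PV = PMT / i
= 2903 / 0.06
= 48383.3333


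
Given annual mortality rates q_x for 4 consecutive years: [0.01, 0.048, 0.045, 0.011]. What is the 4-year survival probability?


p_k = 1 - q_k for each year
Survival = product of (1 - q_k)
= 0.99 * 0.952 * 0.955 * 0.989
= 0.8902


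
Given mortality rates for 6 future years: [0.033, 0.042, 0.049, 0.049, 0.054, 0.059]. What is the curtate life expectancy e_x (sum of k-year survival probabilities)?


e_x = sum_{k=1}^{n} k_p_x
k_p_x values:
  1_p_x = 0.967
  2_p_x = 0.926386
  3_p_x = 0.880993
  4_p_x = 0.837824
  5_p_x = 0.792582
  6_p_x = 0.74582
e_x = 5.1506


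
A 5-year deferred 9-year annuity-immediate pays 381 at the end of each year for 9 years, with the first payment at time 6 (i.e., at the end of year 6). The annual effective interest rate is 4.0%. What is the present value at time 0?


PV at time 5 of the 9-year annuity-immediate:
a_n = 381 * (1-(1+0.04)^(-9))/0.04 = 2832.8613
Discount back 5 years to time 0:
PV = 2832.8613 * (1+0.04)^(-5)
= 2832.8613 * 0.821927
= 2328.4055


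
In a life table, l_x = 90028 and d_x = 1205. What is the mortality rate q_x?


q_x = d_x / l_x
= 1205 / 90028
= 0.0134


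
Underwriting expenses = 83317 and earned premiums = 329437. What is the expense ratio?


Expense ratio = expenses / premiums
= 83317 / 329437
= 0.2529


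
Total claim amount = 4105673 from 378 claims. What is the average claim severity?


severity = total / number
= 4105673 / 378
= 10861.5688


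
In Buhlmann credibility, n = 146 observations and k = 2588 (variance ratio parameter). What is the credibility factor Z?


Z = n / (n + k)
= 146 / (146 + 2588)
= 146 / 2734
= 0.0534


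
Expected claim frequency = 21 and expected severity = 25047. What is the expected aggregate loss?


E[S] = E[N] * E[X]
= 21 * 25047
= 525987


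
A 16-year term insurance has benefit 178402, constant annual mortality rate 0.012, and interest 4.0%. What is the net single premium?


NSP = benefit * sum_{k=0}^{n-1} k_p_x * q * v^(k+1)
With constant q=0.012, v=0.961538
Sum = 0.129202
NSP = 178402 * 0.129202
= 23049.8128


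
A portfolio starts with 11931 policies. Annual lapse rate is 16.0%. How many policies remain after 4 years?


remaining = initial * (1 - lapse)^years
= 11931 * (1 - 0.16)^4
= 11931 * 0.497871
= 5940.1032


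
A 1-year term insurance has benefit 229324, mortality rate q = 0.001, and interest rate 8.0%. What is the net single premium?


NSP = benefit * q * v
v = 1/(1+i) = 0.925926
NSP = 229324 * 0.001 * 0.925926
= 212.337


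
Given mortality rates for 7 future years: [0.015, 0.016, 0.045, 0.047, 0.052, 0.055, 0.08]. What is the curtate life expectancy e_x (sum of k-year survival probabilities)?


e_x = sum_{k=1}^{n} k_p_x
k_p_x values:
  1_p_x = 0.985
  2_p_x = 0.96924
  3_p_x = 0.925624
  4_p_x = 0.88212
  5_p_x = 0.83625
  6_p_x = 0.790256
  7_p_x = 0.727035
e_x = 6.1155


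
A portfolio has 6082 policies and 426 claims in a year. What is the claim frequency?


frequency = claims / policies
= 426 / 6082
= 0.07


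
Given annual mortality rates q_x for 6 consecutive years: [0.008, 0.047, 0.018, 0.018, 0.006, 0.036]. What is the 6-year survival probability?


p_k = 1 - q_k for each year
Survival = product of (1 - q_k)
= 0.992 * 0.953 * 0.982 * 0.982 * 0.994 * 0.964
= 0.8736


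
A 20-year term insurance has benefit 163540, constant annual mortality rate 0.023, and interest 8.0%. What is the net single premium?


NSP = benefit * sum_{k=0}^{n-1} k_p_x * q * v^(k+1)
With constant q=0.023, v=0.925926
Sum = 0.193219
NSP = 163540 * 0.193219
= 31599.0297


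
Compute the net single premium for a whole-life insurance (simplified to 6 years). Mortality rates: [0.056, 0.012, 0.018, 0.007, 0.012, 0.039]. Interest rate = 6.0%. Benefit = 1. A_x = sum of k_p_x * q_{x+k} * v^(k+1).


v = 0.943396
Year 0: k_p_x=1.0, q=0.056, term=0.05283
Year 1: k_p_x=0.944, q=0.012, term=0.010082
Year 2: k_p_x=0.932672, q=0.018, term=0.014096
Year 3: k_p_x=0.915884, q=0.007, term=0.005078
Year 4: k_p_x=0.909473, q=0.012, term=0.008155
Year 5: k_p_x=0.898559, q=0.039, term=0.024704
A_x = 0.1149


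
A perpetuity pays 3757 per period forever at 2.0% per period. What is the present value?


PV = PMT / i
= 3757 / 0.02
= 187850.0


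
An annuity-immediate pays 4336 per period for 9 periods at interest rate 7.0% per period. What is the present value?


PV = PMT * (1 - (1+i)^(-n)) / i
= 4336 * (1 - (1+0.07)^(-9)) / 0.07
= 4336 * (1 - 0.543934) / 0.07
= 4336 * 6.515232
= 28250.047


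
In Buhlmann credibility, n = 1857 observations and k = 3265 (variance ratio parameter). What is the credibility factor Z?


Z = n / (n + k)
= 1857 / (1857 + 3265)
= 1857 / 5122
= 0.3626


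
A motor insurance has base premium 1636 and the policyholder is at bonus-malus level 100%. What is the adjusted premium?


adjusted = base * BM_level / 100
= 1636 * 100 / 100
= 1636 * 1.0
= 1636.0


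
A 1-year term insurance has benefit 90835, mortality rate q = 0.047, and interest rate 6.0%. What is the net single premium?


NSP = benefit * q * v
v = 1/(1+i) = 0.943396
NSP = 90835 * 0.047 * 0.943396
= 4027.5896


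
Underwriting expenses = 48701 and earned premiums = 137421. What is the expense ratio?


Expense ratio = expenses / premiums
= 48701 / 137421
= 0.3544


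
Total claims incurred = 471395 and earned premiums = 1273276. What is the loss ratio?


Loss ratio = claims / premiums
= 471395 / 1273276
= 0.3702


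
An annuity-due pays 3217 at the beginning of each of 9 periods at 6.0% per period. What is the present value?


PV_due = PMT * (1-(1+i)^(-n))/i * (1+i)
PV_immediate = 21881.044
PV_due = 21881.044 * 1.06
= 23193.9067


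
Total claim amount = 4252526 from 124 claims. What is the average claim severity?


severity = total / number
= 4252526 / 124
= 34294.5645


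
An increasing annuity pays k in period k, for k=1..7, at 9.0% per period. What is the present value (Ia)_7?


(Ia)_n = sum_{k=1}^{n} k * v^k, v = 1/(1+i)
v = 0.917431
Sum computed term by term:
(Ia)_7 = 18.4075


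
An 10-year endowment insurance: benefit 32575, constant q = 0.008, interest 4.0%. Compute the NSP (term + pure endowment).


Term component = 2044.4953
Pure endowment = 10_p_x * v^10 * benefit = 0.922819 * 0.675564 * 32575 = 20308.028
NSP = 22352.5233


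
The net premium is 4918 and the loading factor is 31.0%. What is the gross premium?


Gross = net * (1 + loading)
= 4918 * (1 + 0.31)
= 4918 * 1.31
= 6442.58


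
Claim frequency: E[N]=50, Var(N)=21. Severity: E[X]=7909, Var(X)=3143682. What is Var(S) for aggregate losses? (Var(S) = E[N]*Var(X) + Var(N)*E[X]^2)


Var(S) = E[N]*Var(X) + Var(N)*E[X]^2
= 50*3143682 + 21*7909^2
= 157184100 + 1313597901
= 1.4708e+09


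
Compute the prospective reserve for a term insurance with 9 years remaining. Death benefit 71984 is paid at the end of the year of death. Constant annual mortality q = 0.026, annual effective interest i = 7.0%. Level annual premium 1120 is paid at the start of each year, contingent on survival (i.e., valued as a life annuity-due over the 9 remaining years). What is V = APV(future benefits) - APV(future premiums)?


v = 1/(1+i) = 0.934579
APV(future benefits) per unit = sum_{k=0}^{8} k_p_x * q * v^(k+1) = 0.154614
APV(future benefits) = 71984 * 0.154614 = 11129.7275
Life annuity-due factor ä_{x:9} = sum_{k=0}^{8} k_p_x * v^k = 6.362957
APV(future premiums) = 1120 * 6.362957 = 7126.5118
V = 11129.7275 - 7126.5118
= 4003.2157


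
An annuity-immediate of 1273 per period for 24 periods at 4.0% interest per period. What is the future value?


FV = PMT * ((1+i)^n - 1) / i
= 1273 * ((1.04)^24 - 1) / 0.04
= 1273 * (2.563304 - 1) / 0.04
= 49752.155


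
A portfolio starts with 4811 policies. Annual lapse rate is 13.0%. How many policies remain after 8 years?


remaining = initial * (1 - lapse)^years
= 4811 * (1 - 0.13)^8
= 4811 * 0.328212
= 1579.0264


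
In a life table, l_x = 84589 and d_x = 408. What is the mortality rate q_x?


q_x = d_x / l_x
= 408 / 84589
= 0.0048


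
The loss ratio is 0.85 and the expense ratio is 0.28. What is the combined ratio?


Combined ratio = loss ratio + expense ratio
= 0.85 + 0.28
= 1.13


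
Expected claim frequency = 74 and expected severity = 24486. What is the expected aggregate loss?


E[S] = E[N] * E[X]
= 74 * 24486
= 1.8120e+06


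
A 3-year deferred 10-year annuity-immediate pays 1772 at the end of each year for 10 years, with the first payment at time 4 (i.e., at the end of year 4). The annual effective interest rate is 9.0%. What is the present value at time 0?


PV at time 3 of the 10-year annuity-immediate:
a_n = 1772 * (1-(1+0.09)^(-10))/0.09 = 11372.0894
Discount back 3 years to time 0:
PV = 11372.0894 * (1+0.09)^(-3)
= 11372.0894 * 0.772183
= 8781.3396


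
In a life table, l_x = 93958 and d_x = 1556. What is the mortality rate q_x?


q_x = d_x / l_x
= 1556 / 93958
= 0.0166


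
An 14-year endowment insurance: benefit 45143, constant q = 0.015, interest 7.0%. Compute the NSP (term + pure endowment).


Term component = 5466.0832
Pure endowment = 14_p_x * v^14 * benefit = 0.809296 * 0.387817 * 45143 = 14168.5288
NSP = 19634.6119


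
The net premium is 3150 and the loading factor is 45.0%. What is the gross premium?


Gross = net * (1 + loading)
= 3150 * (1 + 0.45)
= 3150 * 1.45
= 4567.5


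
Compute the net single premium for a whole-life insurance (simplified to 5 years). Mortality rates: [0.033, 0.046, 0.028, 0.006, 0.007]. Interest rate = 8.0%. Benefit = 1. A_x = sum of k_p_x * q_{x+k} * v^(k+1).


v = 0.925926
Year 0: k_p_x=1.0, q=0.033, term=0.030556
Year 1: k_p_x=0.967, q=0.046, term=0.038136
Year 2: k_p_x=0.922518, q=0.028, term=0.020505
Year 3: k_p_x=0.896687, q=0.006, term=0.003955
Year 4: k_p_x=0.891307, q=0.007, term=0.004246
A_x = 0.0974


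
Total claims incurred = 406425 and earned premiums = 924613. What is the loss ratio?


Loss ratio = claims / premiums
= 406425 / 924613
= 0.4396


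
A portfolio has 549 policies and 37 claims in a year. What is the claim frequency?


frequency = claims / policies
= 37 / 549
= 0.0674


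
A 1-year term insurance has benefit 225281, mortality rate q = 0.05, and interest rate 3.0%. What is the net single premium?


NSP = benefit * q * v
v = 1/(1+i) = 0.970874
NSP = 225281 * 0.05 * 0.970874
= 10935.9709


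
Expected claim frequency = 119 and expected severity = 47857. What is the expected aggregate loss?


E[S] = E[N] * E[X]
= 119 * 47857
= 5.6950e+06


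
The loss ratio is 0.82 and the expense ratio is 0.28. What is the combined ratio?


Combined ratio = loss ratio + expense ratio
= 0.82 + 0.28
= 1.1


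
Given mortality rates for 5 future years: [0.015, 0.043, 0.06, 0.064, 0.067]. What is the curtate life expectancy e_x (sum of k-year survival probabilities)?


e_x = sum_{k=1}^{n} k_p_x
k_p_x values:
  1_p_x = 0.985
  2_p_x = 0.942645
  3_p_x = 0.886086
  4_p_x = 0.829377
  5_p_x = 0.773809
e_x = 4.4169


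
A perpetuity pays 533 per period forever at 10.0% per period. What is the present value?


PV = PMT / i
= 533 / 0.1
= 5330.0


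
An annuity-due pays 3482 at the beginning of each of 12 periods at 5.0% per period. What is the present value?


PV_due = PMT * (1-(1+i)^(-n))/i * (1+i)
PV_immediate = 30861.8422
PV_due = 30861.8422 * 1.05
= 32404.9343


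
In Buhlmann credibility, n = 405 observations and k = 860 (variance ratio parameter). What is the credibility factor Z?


Z = n / (n + k)
= 405 / (405 + 860)
= 405 / 1265
= 0.3202


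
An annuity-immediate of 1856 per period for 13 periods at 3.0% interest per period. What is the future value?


FV = PMT * ((1+i)^n - 1) / i
= 1856 * ((1.03)^13 - 1) / 0.03
= 1856 * (1.468534 - 1) / 0.03
= 28986.6191


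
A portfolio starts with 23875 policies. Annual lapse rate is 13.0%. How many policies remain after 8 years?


remaining = initial * (1 - lapse)^years
= 23875 * (1 - 0.13)^8
= 23875 * 0.328212
= 7836.0537


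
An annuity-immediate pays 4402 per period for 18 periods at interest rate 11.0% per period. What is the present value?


PV = PMT * (1 - (1+i)^(-n)) / i
= 4402 * (1 - (1+0.11)^(-18)) / 0.11
= 4402 * (1 - 0.152822) / 0.11
= 4402 * 7.701617
= 33902.5162


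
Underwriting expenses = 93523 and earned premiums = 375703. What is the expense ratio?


Expense ratio = expenses / premiums
= 93523 / 375703
= 0.2489


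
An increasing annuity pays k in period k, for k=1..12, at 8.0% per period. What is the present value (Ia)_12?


(Ia)_n = sum_{k=1}^{n} k * v^k, v = 1/(1+i)
v = 0.925926
Sum computed term by term:
(Ia)_12 = 42.17


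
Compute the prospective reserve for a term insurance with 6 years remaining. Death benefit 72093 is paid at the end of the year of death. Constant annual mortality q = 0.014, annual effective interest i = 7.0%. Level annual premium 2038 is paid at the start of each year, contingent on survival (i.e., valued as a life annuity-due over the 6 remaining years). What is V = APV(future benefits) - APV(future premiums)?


v = 1/(1+i) = 0.934579
APV(future benefits) per unit = sum_{k=0}^{5} k_p_x * q * v^(k+1) = 0.064618
APV(future benefits) = 72093 * 0.064618 = 4658.5014
Life annuity-due factor ä_{x:6} = sum_{k=0}^{5} k_p_x * v^k = 4.938657
APV(future premiums) = 2038 * 4.938657 = 10064.9833
V = 4658.5014 - 10064.9833
= -5406.4818


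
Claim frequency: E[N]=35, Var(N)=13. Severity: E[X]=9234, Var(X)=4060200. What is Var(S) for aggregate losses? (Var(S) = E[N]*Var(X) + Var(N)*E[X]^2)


Var(S) = E[N]*Var(X) + Var(N)*E[X]^2
= 35*4060200 + 13*9234^2
= 142107000 + 1108467828
= 1.2506e+09


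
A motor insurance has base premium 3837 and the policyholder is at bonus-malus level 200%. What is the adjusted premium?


adjusted = base * BM_level / 100
= 3837 * 200 / 100
= 3837 * 2.0
= 7674.0


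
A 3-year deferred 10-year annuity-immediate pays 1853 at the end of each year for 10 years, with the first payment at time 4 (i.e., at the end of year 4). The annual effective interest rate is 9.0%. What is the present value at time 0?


PV at time 3 of the 10-year annuity-immediate:
a_n = 1853 * (1-(1+0.09)^(-10))/0.09 = 11891.9197
Discount back 3 years to time 0:
PV = 11891.9197 * (1+0.09)^(-3)
= 11891.9197 * 0.772183
= 9182.744


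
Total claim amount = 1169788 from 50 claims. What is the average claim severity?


severity = total / number
= 1169788 / 50
= 23395.76


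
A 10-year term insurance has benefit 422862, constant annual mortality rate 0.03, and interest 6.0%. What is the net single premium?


NSP = benefit * sum_{k=0}^{n-1} k_p_x * q * v^(k+1)
With constant q=0.03, v=0.943396
Sum = 0.196075
NSP = 422862 * 0.196075
= 82912.8385


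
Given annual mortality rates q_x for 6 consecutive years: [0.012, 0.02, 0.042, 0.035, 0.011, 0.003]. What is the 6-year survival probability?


p_k = 1 - q_k for each year
Survival = product of (1 - q_k)
= 0.988 * 0.98 * 0.958 * 0.965 * 0.989 * 0.997
= 0.8826


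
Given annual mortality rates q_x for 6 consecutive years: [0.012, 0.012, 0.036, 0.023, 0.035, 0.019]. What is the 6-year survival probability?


p_k = 1 - q_k for each year
Survival = product of (1 - q_k)
= 0.988 * 0.988 * 0.964 * 0.977 * 0.965 * 0.981
= 0.8703


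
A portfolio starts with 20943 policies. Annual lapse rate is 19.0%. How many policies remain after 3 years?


remaining = initial * (1 - lapse)^years
= 20943 * (1 - 0.19)^3
= 20943 * 0.531441
= 11129.9689


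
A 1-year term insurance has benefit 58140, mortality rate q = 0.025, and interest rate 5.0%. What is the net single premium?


NSP = benefit * q * v
v = 1/(1+i) = 0.952381
NSP = 58140 * 0.025 * 0.952381
= 1384.2857


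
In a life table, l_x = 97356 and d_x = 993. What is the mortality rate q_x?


q_x = d_x / l_x
= 993 / 97356
= 0.0102


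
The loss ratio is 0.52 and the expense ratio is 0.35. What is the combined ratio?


Combined ratio = loss ratio + expense ratio
= 0.52 + 0.35
= 0.87


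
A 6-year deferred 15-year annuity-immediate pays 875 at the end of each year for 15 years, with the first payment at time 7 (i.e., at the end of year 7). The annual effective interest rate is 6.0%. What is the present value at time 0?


PV at time 6 of the 15-year annuity-immediate:
a_n = 875 * (1-(1+0.06)^(-15))/0.06 = 8498.2179
Discount back 6 years to time 0:
PV = 8498.2179 * (1+0.06)^(-6)
= 8498.2179 * 0.704961
= 5990.9083


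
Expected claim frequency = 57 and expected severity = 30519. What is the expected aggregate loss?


E[S] = E[N] * E[X]
= 57 * 30519
= 1.7396e+06


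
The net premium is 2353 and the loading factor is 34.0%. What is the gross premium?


Gross = net * (1 + loading)
= 2353 * (1 + 0.34)
= 2353 * 1.34
= 3153.02


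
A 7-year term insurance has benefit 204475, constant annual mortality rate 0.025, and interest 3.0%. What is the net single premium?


NSP = benefit * sum_{k=0}^{n-1} k_p_x * q * v^(k+1)
With constant q=0.025, v=0.970874
Sum = 0.144982
NSP = 204475 * 0.144982
= 29645.286


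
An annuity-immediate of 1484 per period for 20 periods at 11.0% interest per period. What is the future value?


FV = PMT * ((1+i)^n - 1) / i
= 1484 * ((1.11)^20 - 1) / 0.11
= 1484 * (8.062312 - 1) / 0.11
= 95277.0029


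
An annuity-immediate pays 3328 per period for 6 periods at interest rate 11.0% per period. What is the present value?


PV = PMT * (1 - (1+i)^(-n)) / i
= 3328 * (1 - (1+0.11)^(-6)) / 0.11
= 3328 * (1 - 0.534641) / 0.11
= 3328 * 4.230538
= 14079.23


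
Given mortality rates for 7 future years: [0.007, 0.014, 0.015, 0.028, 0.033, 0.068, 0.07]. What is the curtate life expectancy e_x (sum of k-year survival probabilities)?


e_x = sum_{k=1}^{n} k_p_x
k_p_x values:
  1_p_x = 0.993
  2_p_x = 0.979098
  3_p_x = 0.964412
  4_p_x = 0.937408
  5_p_x = 0.906474
  6_p_x = 0.844833
  7_p_x = 0.785695
e_x = 6.4109


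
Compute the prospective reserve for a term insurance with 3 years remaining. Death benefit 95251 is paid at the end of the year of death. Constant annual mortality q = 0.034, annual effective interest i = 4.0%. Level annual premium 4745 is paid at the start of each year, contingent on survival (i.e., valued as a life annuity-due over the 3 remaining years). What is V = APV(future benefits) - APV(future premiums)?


v = 1/(1+i) = 0.961538
APV(future benefits) per unit = sum_{k=0}^{2} k_p_x * q * v^(k+1) = 0.091264
APV(future benefits) = 95251 * 0.091264 = 8692.9768
Life annuity-due factor ä_{x:3} = sum_{k=0}^{2} k_p_x * v^k = 2.791601
APV(future premiums) = 4745 * 2.791601 = 13246.1483
V = 8692.9768 - 13246.1483
= -4553.1716


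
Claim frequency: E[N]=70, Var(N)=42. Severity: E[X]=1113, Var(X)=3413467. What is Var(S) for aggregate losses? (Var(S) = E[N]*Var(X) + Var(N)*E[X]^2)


Var(S) = E[N]*Var(X) + Var(N)*E[X]^2
= 70*3413467 + 42*1113^2
= 238942690 + 52028298
= 2.9097e+08


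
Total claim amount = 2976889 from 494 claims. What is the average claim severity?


severity = total / number
= 2976889 / 494
= 6026.0911


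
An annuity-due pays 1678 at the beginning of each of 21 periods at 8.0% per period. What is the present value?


PV_due = PMT * (1-(1+i)^(-n))/i * (1+i)
PV_immediate = 16808.1957
PV_due = 16808.1957 * 1.08
= 18152.8513


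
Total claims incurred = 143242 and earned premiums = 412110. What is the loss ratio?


Loss ratio = claims / premiums
= 143242 / 412110
= 0.3476


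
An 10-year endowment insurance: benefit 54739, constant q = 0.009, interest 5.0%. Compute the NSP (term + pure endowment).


Term component = 3666.9441
Pure endowment = 10_p_x * v^10 * benefit = 0.913559 * 0.613913 * 54739 = 30700.1441
NSP = 34367.0882


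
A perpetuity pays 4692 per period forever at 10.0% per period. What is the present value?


PV = PMT / i
= 4692 / 0.1
= 46920.0


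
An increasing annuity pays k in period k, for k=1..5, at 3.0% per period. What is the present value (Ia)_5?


(Ia)_n = sum_{k=1}^{n} k * v^k, v = 1/(1+i)
v = 0.970874
Sum computed term by term:
(Ia)_5 = 13.4685


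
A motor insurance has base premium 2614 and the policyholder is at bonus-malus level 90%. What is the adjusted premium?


adjusted = base * BM_level / 100
= 2614 * 90 / 100
= 2614 * 0.9
= 2352.6


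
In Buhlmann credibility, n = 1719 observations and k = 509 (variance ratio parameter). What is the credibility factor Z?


Z = n / (n + k)
= 1719 / (1719 + 509)
= 1719 / 2228
= 0.7715


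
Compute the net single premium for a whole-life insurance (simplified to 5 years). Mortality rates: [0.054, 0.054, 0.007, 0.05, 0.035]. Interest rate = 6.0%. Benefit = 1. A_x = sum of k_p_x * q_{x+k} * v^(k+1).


v = 0.943396
Year 0: k_p_x=1.0, q=0.054, term=0.050943
Year 1: k_p_x=0.946, q=0.054, term=0.045465
Year 2: k_p_x=0.894916, q=0.007, term=0.00526
Year 3: k_p_x=0.888652, q=0.05, term=0.035195
Year 4: k_p_x=0.844219, q=0.035, term=0.02208
A_x = 0.1589


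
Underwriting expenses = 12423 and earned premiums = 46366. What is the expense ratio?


Expense ratio = expenses / premiums
= 12423 / 46366
= 0.2679


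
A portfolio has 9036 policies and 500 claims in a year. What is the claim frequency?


frequency = claims / policies
= 500 / 9036
= 0.0553


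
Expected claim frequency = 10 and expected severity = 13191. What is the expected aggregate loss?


E[S] = E[N] * E[X]
= 10 * 13191
= 131910


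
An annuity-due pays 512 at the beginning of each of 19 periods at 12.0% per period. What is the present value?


PV_due = PMT * (1-(1+i)^(-n))/i * (1+i)
PV_immediate = 3771.2778
PV_due = 3771.2778 * 1.12
= 4223.8311


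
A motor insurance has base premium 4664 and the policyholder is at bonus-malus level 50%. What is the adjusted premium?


adjusted = base * BM_level / 100
= 4664 * 50 / 100
= 4664 * 0.5
= 2332.0


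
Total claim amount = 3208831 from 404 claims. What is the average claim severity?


severity = total / number
= 3208831 / 404
= 7942.651


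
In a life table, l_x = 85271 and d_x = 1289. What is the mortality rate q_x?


q_x = d_x / l_x
= 1289 / 85271
= 0.0151


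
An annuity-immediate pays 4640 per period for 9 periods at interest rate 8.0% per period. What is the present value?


PV = PMT * (1 - (1+i)^(-n)) / i
= 4640 * (1 - (1+0.08)^(-9)) / 0.08
= 4640 * (1 - 0.500249) / 0.08
= 4640 * 6.246888
= 28985.5599


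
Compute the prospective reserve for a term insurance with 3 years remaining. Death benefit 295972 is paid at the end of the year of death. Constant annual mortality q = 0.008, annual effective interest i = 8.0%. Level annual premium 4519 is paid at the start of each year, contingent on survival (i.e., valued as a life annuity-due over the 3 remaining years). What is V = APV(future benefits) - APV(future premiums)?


v = 1/(1+i) = 0.925926
APV(future benefits) per unit = sum_{k=0}^{2} k_p_x * q * v^(k+1) = 0.020461
APV(future benefits) = 295972 * 0.020461 = 6055.7949
Life annuity-due factor ä_{x:3} = sum_{k=0}^{2} k_p_x * v^k = 2.762195
APV(future premiums) = 4519 * 2.762195 = 12482.3582
V = 6055.7949 - 12482.3582
= -6426.5633


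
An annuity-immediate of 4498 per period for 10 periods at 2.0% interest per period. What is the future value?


FV = PMT * ((1+i)^n - 1) / i
= 4498 * ((1.02)^10 - 1) / 0.02
= 4498 * (1.218994 - 1) / 0.02
= 49251.8451


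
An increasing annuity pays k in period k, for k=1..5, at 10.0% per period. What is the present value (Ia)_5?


(Ia)_n = sum_{k=1}^{n} k * v^k, v = 1/(1+i)
v = 0.909091
Sum computed term by term:
(Ia)_5 = 10.6526


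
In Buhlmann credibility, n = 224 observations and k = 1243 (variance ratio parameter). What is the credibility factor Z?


Z = n / (n + k)
= 224 / (224 + 1243)
= 224 / 1467
= 0.1527


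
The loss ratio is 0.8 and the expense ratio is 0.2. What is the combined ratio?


Combined ratio = loss ratio + expense ratio
= 0.8 + 0.2
= 1.0


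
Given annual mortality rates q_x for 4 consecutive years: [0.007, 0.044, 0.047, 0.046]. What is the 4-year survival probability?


p_k = 1 - q_k for each year
Survival = product of (1 - q_k)
= 0.993 * 0.956 * 0.953 * 0.954
= 0.8631


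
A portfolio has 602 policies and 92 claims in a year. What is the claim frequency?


frequency = claims / policies
= 92 / 602
= 0.1528


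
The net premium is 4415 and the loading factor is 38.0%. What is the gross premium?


Gross = net * (1 + loading)
= 4415 * (1 + 0.38)
= 4415 * 1.38
= 6092.7


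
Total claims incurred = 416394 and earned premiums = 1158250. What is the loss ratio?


Loss ratio = claims / premiums
= 416394 / 1158250
= 0.3595


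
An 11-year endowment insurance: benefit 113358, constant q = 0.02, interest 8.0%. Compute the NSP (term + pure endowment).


Term component = 14885.7202
Pure endowment = 11_p_x * v^11 * benefit = 0.800731 * 0.428883 * 113358 = 38929.3988
NSP = 53815.1191


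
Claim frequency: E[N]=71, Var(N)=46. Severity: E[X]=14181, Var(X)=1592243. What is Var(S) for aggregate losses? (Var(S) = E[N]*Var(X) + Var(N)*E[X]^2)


Var(S) = E[N]*Var(X) + Var(N)*E[X]^2
= 71*1592243 + 46*14181^2
= 113049253 + 9250635006
= 9.3637e+09


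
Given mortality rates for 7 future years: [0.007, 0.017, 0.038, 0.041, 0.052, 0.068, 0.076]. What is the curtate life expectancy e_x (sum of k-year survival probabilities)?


e_x = sum_{k=1}^{n} k_p_x
k_p_x values:
  1_p_x = 0.993
  2_p_x = 0.976119
  3_p_x = 0.939026
  4_p_x = 0.900526
  5_p_x = 0.853699
  6_p_x = 0.795647
  7_p_x = 0.735178
e_x = 6.1932


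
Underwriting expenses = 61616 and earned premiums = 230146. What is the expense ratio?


Expense ratio = expenses / premiums
= 61616 / 230146
= 0.2677


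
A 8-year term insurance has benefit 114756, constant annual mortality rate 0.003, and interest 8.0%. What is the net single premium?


NSP = benefit * sum_{k=0}^{n-1} k_p_x * q * v^(k+1)
With constant q=0.003, v=0.925926
Sum = 0.017081
NSP = 114756 * 0.017081
= 1960.0971


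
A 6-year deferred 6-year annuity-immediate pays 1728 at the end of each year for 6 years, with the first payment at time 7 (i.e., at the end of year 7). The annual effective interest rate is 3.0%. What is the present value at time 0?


PV at time 6 of the 6-year annuity-immediate:
a_n = 1728 * (1-(1+0.03)^(-6))/0.03 = 9360.9068
Discount back 6 years to time 0:
PV = 9360.9068 * (1+0.03)^(-6)
= 9360.9068 * 0.837484
= 7839.6121


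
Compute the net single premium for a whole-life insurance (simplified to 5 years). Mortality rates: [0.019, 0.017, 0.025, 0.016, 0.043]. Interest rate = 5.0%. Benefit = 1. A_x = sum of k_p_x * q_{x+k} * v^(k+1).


v = 0.952381
Year 0: k_p_x=1.0, q=0.019, term=0.018095
Year 1: k_p_x=0.981, q=0.017, term=0.015127
Year 2: k_p_x=0.964323, q=0.025, term=0.020825
Year 3: k_p_x=0.940215, q=0.016, term=0.012376
Year 4: k_p_x=0.925171, q=0.043, term=0.031171
A_x = 0.0976


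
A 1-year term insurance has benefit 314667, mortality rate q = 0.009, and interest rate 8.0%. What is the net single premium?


NSP = benefit * q * v
v = 1/(1+i) = 0.925926
NSP = 314667 * 0.009 * 0.925926
= 2622.225


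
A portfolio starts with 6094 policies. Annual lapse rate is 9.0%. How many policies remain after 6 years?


remaining = initial * (1 - lapse)^years
= 6094 * (1 - 0.09)^6
= 6094 * 0.567869
= 3460.5952


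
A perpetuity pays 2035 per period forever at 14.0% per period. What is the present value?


PV = PMT / i
= 2035 / 0.14
= 14535.7143


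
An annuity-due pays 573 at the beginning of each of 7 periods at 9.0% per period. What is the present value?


PV_due = PMT * (1-(1+i)^(-n))/i * (1+i)
PV_immediate = 2883.882
PV_due = 2883.882 * 1.09
= 3143.4314


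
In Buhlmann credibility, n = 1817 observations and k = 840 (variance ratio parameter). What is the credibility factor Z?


Z = n / (n + k)
= 1817 / (1817 + 840)
= 1817 / 2657
= 0.6839


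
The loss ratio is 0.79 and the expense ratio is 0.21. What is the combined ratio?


Combined ratio = loss ratio + expense ratio
= 0.79 + 0.21
= 1.0


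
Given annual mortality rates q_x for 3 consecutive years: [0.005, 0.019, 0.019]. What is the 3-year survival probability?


p_k = 1 - q_k for each year
Survival = product of (1 - q_k)
= 0.995 * 0.981 * 0.981
= 0.9575


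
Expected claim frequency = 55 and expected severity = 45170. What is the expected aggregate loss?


E[S] = E[N] * E[X]
= 55 * 45170
= 2.4844e+06


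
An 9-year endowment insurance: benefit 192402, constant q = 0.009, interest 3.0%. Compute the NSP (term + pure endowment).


Term component = 13030.4013
Pure endowment = 9_p_x * v^9 * benefit = 0.921856 * 0.766417 * 192402 = 135936.9277
NSP = 148967.329


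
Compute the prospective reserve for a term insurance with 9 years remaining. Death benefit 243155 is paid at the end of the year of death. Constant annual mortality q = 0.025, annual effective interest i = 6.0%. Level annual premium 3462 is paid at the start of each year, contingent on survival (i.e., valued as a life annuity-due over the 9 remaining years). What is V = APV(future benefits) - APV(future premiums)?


v = 1/(1+i) = 0.943396
APV(future benefits) per unit = sum_{k=0}^{8} k_p_x * q * v^(k+1) = 0.155503
APV(future benefits) = 243155 * 0.155503 = 37811.2766
Life annuity-due factor ä_{x:9} = sum_{k=0}^{8} k_p_x * v^k = 6.593318
APV(future premiums) = 3462 * 6.593318 = 22826.0653
V = 37811.2766 - 22826.0653
= 14985.2113


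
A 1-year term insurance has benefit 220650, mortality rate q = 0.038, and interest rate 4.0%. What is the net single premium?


NSP = benefit * q * v
v = 1/(1+i) = 0.961538
NSP = 220650 * 0.038 * 0.961538
= 8062.2115


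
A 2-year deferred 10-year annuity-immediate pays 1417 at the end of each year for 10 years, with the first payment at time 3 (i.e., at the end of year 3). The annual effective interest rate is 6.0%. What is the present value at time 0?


PV at time 2 of the 10-year annuity-immediate:
a_n = 1417 * (1-(1+0.06)^(-10))/0.06 = 10429.2434
Discount back 2 years to time 0:
PV = 10429.2434 * (1+0.06)^(-2)
= 10429.2434 * 0.889996
= 9281.9895


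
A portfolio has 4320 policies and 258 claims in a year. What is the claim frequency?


frequency = claims / policies
= 258 / 4320
= 0.0597


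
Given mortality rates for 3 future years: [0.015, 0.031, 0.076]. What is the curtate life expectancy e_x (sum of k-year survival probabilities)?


e_x = sum_{k=1}^{n} k_p_x
k_p_x values:
  1_p_x = 0.985
  2_p_x = 0.954465
  3_p_x = 0.881926
e_x = 2.8214


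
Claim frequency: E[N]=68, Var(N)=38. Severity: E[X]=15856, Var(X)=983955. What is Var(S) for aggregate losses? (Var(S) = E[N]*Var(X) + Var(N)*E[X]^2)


Var(S) = E[N]*Var(X) + Var(N)*E[X]^2
= 68*983955 + 38*15856^2
= 66908940 + 9553683968
= 9.6206e+09


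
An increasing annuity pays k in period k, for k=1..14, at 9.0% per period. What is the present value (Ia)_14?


(Ia)_n = sum_{k=1}^{n} k * v^k, v = 1/(1+i)
v = 0.917431
Sum computed term by term:
(Ia)_14 = 47.7495


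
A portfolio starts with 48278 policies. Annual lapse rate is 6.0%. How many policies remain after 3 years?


remaining = initial * (1 - lapse)^years
= 48278 * (1 - 0.06)^3
= 48278 * 0.830584
= 40098.9344


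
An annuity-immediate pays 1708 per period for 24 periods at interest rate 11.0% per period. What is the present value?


PV = PMT * (1 - (1+i)^(-n)) / i
= 1708 * (1 - (1+0.11)^(-24)) / 0.11
= 1708 * (1 - 0.081705) / 0.11
= 1708 * 8.348137
= 14258.6173


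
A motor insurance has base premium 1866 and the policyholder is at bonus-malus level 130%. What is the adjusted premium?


adjusted = base * BM_level / 100
= 1866 * 130 / 100
= 1866 * 1.3
= 2425.8


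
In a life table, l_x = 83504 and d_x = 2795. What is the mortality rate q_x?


q_x = d_x / l_x
= 2795 / 83504
= 0.0335


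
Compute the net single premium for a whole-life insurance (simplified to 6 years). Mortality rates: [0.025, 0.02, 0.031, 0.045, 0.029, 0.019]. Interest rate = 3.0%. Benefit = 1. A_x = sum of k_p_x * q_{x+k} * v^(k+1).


v = 0.970874
Year 0: k_p_x=1.0, q=0.025, term=0.024272
Year 1: k_p_x=0.975, q=0.02, term=0.018381
Year 2: k_p_x=0.9555, q=0.031, term=0.027107
Year 3: k_p_x=0.925879, q=0.045, term=0.037018
Year 4: k_p_x=0.884215, q=0.029, term=0.022119
Year 5: k_p_x=0.858573, q=0.019, term=0.013662
A_x = 0.1426


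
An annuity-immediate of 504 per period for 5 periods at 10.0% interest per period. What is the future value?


FV = PMT * ((1+i)^n - 1) / i
= 504 * ((1.1)^5 - 1) / 0.1
= 504 * (1.61051 - 1) / 0.1
= 3076.9704


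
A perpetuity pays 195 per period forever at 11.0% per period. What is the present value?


PV = PMT / i
= 195 / 0.11
= 1772.7273


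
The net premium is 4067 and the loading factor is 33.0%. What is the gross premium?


Gross = net * (1 + loading)
= 4067 * (1 + 0.33)
= 4067 * 1.33
= 5409.11


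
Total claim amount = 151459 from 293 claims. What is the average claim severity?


severity = total / number
= 151459 / 293
= 516.9249


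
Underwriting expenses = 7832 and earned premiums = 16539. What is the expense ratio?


Expense ratio = expenses / premiums
= 7832 / 16539
= 0.4735


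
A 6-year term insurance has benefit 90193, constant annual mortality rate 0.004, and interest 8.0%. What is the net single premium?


NSP = benefit * sum_{k=0}^{n-1} k_p_x * q * v^(k+1)
With constant q=0.004, v=0.925926
Sum = 0.018324
NSP = 90193 * 0.018324
= 1652.6966
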